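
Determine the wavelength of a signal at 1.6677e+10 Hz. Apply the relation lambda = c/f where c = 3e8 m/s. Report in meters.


lambda = c / f = 3.0000e+08 / 1.6677e+10 = 0.01799 m

0.01799 m


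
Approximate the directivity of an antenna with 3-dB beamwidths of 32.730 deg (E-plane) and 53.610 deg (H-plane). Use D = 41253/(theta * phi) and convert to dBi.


D_linear = 41253 / (32.730 * 53.610) = 23.51060
D_dBi = 10 * log10(23.51060) = 13.71 dBi

13.71 dBi


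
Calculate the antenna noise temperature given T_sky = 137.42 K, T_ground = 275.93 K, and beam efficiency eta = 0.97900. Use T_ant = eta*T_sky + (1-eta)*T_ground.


T_ant = 0.97900 * 137.42 + (1 - 0.97900) * 275.93 = 140.3 K

140.3 K


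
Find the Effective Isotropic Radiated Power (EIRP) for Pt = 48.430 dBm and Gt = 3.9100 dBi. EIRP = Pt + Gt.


EIRP = Pt + Gt = 48.430 + 3.9100 = 52.34 dBm

52.34 dBm


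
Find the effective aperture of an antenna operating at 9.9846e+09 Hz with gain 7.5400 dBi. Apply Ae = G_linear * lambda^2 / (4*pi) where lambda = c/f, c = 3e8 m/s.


lambda = c / f = 3.0000e+08 / 9.9846e+09 = 0.03004627 m
G_linear = 10^(7.5400/10) = 5.675446
Ae = G_linear * lambda^2 / (4*pi) = 5.675446 * 0.03004627^2 / (4*pi) = 4.077e-04 m^2

4.077e-04 m^2


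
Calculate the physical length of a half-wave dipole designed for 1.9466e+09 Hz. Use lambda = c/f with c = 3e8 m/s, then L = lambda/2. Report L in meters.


lambda = c / f = 3.0000e+08 / 1.9466e+09 = 0.1541149 m
L = lambda / 2 = 0.1541149 / 2 = 0.07706 m

0.07706 m


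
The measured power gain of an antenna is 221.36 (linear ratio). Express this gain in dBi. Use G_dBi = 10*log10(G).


G_dBi = 10 * log10(221.36) = 23.45 dBi

23.45 dBi


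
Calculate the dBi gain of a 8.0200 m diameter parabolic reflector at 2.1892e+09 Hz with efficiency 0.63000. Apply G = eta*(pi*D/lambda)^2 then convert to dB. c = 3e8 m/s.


lambda = c / f = 3.0000e+08 / 2.1892e+09 = 0.1370364 m
G_linear = 0.63000 * (pi * 8.0200 / 0.1370364)^2 = 21296.94
G_dBi = 10 * log10(21296.94) = 43.28 dBi

43.28 dBi


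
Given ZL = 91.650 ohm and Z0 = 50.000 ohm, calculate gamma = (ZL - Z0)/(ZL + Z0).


gamma = (91.650 - 50.000) / (91.650 + 50.000) = 0.2940

0.2940


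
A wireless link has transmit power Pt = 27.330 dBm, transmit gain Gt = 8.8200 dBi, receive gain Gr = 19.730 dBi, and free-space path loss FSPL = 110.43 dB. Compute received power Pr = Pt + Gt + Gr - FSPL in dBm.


Pr = 27.330 + 8.8200 + 19.730 - 110.43 = -54.55 dBm

-54.55 dBm


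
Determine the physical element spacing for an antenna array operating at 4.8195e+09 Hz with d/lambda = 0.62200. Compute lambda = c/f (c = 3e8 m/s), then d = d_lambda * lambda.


lambda = c / f = 3.0000e+08 / 4.8195e+09 = 0.06224712 m
d = 0.62200 * 0.06224712 = 0.03872 m

0.03872 m


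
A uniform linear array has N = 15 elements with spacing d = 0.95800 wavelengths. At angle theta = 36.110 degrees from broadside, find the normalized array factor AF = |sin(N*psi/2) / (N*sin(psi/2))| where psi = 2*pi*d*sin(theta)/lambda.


psi = 2*pi*0.95800*sin(36.110 deg) = 3.547393 rad
AF = |sin(15*3.547393/2) / (15*sin(3.547393/2))| = 0.06774

0.06774


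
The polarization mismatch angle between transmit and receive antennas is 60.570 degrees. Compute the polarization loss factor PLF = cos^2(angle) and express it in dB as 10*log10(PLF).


PLF_linear = cos^2(60.570 deg) = 0.2414345
PLF_dB = 10 * log10(0.2414345) = -6.172 dB

-6.172 dB


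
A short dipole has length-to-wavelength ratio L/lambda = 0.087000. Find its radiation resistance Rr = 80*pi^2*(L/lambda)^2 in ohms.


Rr = 80 * pi^2 * (0.087000)^2 = 80 * 9.869604 * 7.569000e-03 = 5.976 ohm

5.976 ohm


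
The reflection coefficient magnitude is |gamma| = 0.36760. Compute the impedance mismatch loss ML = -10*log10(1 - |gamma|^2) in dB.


ML = -10 * log10(1 - 0.36760^2) = -10 * log10(0.86487024) = 0.6305 dB

0.6305 dB


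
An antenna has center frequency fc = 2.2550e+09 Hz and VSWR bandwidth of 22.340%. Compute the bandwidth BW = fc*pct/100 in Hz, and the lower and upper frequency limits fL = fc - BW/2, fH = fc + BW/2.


BW = 2.2550e+09 * 22.340/100 = 5.037670e+08 Hz
fL = 2.2550e+09 - 5.037670e+08/2 = 2.003e+09 Hz
fH = 2.2550e+09 + 5.037670e+08/2 = 2.507e+09 Hz

BW=5.038e+08 Hz, fL=2.003e+09 Hz, fH=2.507e+09 Hz


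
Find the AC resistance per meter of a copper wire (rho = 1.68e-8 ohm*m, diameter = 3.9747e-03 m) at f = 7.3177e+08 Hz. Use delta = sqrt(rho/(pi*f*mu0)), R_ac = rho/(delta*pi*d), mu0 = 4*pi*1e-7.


delta = sqrt(1.68e-8 / (pi * 7.3177e+08 * 4*pi*1e-7)) = 2.411501e-06 m
R_ac = 1.68e-8 / (2.411501e-06 * pi * 3.9747e-03) = 0.5579 ohm/m

0.5579 ohm/m


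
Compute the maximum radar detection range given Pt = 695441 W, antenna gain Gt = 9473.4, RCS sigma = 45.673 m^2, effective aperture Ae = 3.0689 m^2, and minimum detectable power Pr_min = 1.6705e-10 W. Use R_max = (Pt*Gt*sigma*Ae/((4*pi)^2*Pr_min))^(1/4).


R^4 = 695441*9473.4*45.673*3.0689 / ((4*pi)^2 * 1.6705e-10) = 3.500598e+19
R_max = 3.500598e+19^0.25 = 76919 m

76919 m


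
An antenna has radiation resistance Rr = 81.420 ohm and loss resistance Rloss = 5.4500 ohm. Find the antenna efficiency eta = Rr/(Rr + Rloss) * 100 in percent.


eta = 81.420 / (81.420 + 5.4500) * 100 = 93.73%

93.73%


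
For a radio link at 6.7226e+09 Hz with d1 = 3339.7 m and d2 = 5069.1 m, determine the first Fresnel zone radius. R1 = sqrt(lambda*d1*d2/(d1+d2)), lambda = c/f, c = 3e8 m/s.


lambda = c / f = 3.0000e+08 / 6.7226e+09 = 0.04462559 m
R1 = sqrt(0.04462559 * 3339.7 * 5069.1 / (3339.7 + 5069.1)) = 9.479 m

9.479 m


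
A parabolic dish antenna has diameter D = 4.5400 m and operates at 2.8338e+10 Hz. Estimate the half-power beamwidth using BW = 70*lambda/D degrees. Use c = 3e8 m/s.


lambda = c / f = 3.0000e+08 / 2.8338e+10 = 0.01058649 m
BW = 70 * 0.01058649 / 4.5400 = 0.1632 deg

0.1632 deg


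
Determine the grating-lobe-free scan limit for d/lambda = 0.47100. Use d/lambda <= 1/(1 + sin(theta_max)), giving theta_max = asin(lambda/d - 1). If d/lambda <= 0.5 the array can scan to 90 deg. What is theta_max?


lambda/d - 1 = 1/0.47100 - 1 = 1.123142 >= 1
d/lambda <= 0.5, so the array can scan to endfire without grating lobes: theta_max = 90 deg

90 deg


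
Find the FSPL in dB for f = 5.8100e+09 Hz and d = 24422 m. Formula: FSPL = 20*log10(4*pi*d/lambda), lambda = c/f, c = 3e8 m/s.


lambda = c / f = 3.0000e+08 / 5.8100e+09 = 0.05163511 m
FSPL = 20 * log10(4*pi*24422/0.05163511) = 135.5 dB

135.5 dB


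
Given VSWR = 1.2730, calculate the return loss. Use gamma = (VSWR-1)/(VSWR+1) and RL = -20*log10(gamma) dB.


gamma = (1.2730 - 1) / (1.2730 + 1) = 0.1201056
RL = -20 * log10(0.1201056) = 18.41 dB

18.41 dB


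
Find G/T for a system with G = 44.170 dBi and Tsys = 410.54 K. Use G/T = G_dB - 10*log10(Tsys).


G/T = 44.170 - 10*log10(410.54) = 44.170 - 26.13355 = 18.04 dB/K

18.04 dB/K


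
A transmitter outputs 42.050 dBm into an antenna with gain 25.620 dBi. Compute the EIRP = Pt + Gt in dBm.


EIRP = Pt + Gt = 42.050 + 25.620 = 67.67 dBm

67.67 dBm


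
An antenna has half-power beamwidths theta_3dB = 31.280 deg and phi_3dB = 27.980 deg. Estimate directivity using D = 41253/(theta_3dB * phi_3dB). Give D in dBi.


D_linear = 41253 / (31.280 * 27.980) = 47.13474
D_dBi = 10 * log10(47.13474) = 16.73 dBi

16.73 dBi


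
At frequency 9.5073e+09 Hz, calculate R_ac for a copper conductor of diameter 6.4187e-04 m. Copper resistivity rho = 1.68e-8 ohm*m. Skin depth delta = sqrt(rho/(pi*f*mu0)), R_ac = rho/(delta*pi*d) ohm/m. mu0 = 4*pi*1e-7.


delta = sqrt(1.68e-8 / (pi * 9.5073e+09 * 4*pi*1e-7)) = 6.690309e-07 m
R_ac = 1.68e-8 / (6.690309e-07 * pi * 6.4187e-04) = 12.45 ohm/m

12.45 ohm/m


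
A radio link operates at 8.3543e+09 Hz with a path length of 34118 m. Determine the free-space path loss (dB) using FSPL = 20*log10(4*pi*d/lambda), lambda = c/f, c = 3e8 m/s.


lambda = c / f = 3.0000e+08 / 8.3543e+09 = 0.03590965 m
FSPL = 20 * log10(4*pi*34118/0.03590965) = 141.5 dB

141.5 dB


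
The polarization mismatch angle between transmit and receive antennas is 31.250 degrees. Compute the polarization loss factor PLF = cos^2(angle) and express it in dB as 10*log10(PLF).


PLF_linear = cos^2(31.250 deg) = 0.7308743
PLF_dB = 10 * log10(0.7308743) = -1.362 dB

-1.362 dB


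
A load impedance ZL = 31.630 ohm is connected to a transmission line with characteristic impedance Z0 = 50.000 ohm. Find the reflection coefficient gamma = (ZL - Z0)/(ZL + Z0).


gamma = (31.630 - 50.000) / (31.630 + 50.000) = -0.2250

-0.2250


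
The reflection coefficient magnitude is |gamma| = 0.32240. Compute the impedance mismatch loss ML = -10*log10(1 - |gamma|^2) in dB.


ML = -10 * log10(1 - 0.32240^2) = -10 * log10(0.89605824) = 0.4766 dB

0.4766 dB


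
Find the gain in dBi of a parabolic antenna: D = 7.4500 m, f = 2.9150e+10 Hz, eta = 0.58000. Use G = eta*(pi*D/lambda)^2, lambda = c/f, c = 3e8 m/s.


lambda = c / f = 3.0000e+08 / 2.9150e+10 = 0.01029160 m
G_linear = 0.58000 * (pi * 7.4500 / 0.01029160)^2 = 2.999677e+06
G_dBi = 10 * log10(2.999677e+06) = 64.77 dBi

64.77 dBi


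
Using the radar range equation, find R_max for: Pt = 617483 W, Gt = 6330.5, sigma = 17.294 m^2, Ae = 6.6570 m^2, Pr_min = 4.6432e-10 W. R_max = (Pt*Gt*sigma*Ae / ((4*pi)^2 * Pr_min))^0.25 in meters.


R^4 = 617483*6330.5*17.294*6.6570 / ((4*pi)^2 * 4.6432e-10) = 6.137619e+18
R_max = 6.137619e+18^0.25 = 49774 m

49774 m


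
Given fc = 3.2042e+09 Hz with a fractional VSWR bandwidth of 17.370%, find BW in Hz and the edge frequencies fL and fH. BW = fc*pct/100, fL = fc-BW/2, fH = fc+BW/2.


BW = 3.2042e+09 * 17.370/100 = 5.565695e+08 Hz
fL = 3.2042e+09 - 5.565695e+08/2 = 2.926e+09 Hz
fH = 3.2042e+09 + 5.565695e+08/2 = 3.482e+09 Hz

BW=5.566e+08 Hz, fL=2.926e+09 Hz, fH=3.482e+09 Hz


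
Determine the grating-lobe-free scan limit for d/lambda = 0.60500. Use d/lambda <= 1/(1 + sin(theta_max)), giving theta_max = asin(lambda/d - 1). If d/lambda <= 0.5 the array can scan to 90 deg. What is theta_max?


lambda/d - 1 = 1/0.60500 - 1 = 0.6528926
theta_max = asin(0.6528926) = 40.76 deg

40.76 deg


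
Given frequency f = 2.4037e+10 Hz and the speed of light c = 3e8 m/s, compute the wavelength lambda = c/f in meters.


lambda = c / f = 3.0000e+08 / 2.4037e+10 = 0.01248 m

0.01248 m


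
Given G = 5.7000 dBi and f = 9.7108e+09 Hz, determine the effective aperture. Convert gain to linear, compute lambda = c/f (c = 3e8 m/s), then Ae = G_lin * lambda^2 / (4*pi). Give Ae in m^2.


lambda = c / f = 3.0000e+08 / 9.7108e+09 = 0.03089344 m
G_linear = 10^(5.7000/10) = 3.715352
Ae = G_linear * lambda^2 / (4*pi) = 3.715352 * 0.03089344^2 / (4*pi) = 2.822e-04 m^2

2.822e-04 m^2


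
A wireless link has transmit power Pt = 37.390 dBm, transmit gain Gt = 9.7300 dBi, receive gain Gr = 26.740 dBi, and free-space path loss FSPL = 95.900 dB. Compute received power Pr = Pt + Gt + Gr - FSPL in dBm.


Pr = 37.390 + 9.7300 + 26.740 - 95.900 = -22.04 dBm

-22.04 dBm


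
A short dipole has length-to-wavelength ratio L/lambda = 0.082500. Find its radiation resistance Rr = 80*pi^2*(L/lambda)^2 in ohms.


Rr = 80 * pi^2 * (0.082500)^2 = 80 * 9.869604 * 6.806250e-03 = 5.374 ohm

5.374 ohm


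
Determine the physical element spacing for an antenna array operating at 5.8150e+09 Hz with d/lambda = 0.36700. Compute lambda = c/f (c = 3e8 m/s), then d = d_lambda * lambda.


lambda = c / f = 3.0000e+08 / 5.8150e+09 = 0.05159071 m
d = 0.36700 * 0.05159071 = 0.01893 m

0.01893 m


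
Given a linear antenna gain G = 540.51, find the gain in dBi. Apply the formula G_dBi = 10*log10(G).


G_dBi = 10 * log10(540.51) = 27.33 dBi

27.33 dBi


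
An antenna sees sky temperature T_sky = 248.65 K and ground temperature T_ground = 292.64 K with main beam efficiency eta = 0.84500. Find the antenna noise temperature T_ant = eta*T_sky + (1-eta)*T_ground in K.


T_ant = 0.84500 * 248.65 + (1 - 0.84500) * 292.64 = 255.5 K

255.5 K


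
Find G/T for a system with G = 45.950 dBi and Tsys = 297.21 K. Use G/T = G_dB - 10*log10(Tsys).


G/T = 45.950 - 10*log10(297.21) = 45.950 - 24.73063 = 21.22 dB/K

21.22 dB/K


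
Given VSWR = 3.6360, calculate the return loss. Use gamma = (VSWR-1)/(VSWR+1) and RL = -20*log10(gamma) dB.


gamma = (3.6360 - 1) / (3.6360 + 1) = 0.5685936
RL = -20 * log10(0.5685936) = 4.904 dB

4.904 dB


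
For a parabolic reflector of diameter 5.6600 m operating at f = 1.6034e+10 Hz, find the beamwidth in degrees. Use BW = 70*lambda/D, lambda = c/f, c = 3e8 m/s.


lambda = c / f = 3.0000e+08 / 1.6034e+10 = 0.01871024 m
BW = 70 * 0.01871024 / 5.6600 = 0.2314 deg

0.2314 deg


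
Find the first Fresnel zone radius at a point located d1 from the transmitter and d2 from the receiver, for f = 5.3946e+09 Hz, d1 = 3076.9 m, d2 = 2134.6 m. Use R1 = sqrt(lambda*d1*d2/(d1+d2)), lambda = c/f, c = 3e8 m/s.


lambda = c / f = 3.0000e+08 / 5.3946e+09 = 0.05561117 m
R1 = sqrt(0.05561117 * 3076.9 * 2134.6 / (3076.9 + 2134.6)) = 8.372 m

8.372 m


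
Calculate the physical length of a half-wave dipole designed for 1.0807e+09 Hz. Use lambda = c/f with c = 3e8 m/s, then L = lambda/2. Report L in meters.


lambda = c / f = 3.0000e+08 / 1.0807e+09 = 0.2775979 m
L = lambda / 2 = 0.2775979 / 2 = 0.1388 m

0.1388 m


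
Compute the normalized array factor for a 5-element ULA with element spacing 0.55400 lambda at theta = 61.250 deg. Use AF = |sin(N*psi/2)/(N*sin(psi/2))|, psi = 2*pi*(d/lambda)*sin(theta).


psi = 2*pi*0.55400*sin(61.250 deg) = 3.051785 rad
AF = |sin(5*3.051785/2) / (5*sin(3.051785/2))| = 0.1952

0.1952


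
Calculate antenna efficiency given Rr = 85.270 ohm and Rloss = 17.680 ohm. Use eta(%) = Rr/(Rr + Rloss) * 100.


eta = 85.270 / (85.270 + 17.680) * 100 = 82.83%

82.83%


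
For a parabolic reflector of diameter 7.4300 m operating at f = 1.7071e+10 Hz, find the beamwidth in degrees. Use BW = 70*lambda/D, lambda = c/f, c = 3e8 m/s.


lambda = c / f = 3.0000e+08 / 1.7071e+10 = 0.01757366 m
BW = 70 * 0.01757366 / 7.4300 = 0.1656 deg

0.1656 deg


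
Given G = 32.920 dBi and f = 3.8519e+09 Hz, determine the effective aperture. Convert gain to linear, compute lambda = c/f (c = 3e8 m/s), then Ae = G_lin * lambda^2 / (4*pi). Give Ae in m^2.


lambda = c / f = 3.0000e+08 / 3.8519e+09 = 0.07788364 m
G_linear = 10^(32.920/10) = 1958.845
Ae = G_linear * lambda^2 / (4*pi) = 1958.845 * 0.07788364^2 / (4*pi) = 0.9455 m^2

0.9455 m^2


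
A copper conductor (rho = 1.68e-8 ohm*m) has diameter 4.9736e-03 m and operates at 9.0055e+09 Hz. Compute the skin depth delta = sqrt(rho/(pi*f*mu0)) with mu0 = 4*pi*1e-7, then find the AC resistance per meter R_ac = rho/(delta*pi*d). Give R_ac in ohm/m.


delta = sqrt(1.68e-8 / (pi * 9.0055e+09 * 4*pi*1e-7)) = 6.874179e-07 m
R_ac = 1.68e-8 / (6.874179e-07 * pi * 4.9736e-03) = 1.564 ohm/m

1.564 ohm/m


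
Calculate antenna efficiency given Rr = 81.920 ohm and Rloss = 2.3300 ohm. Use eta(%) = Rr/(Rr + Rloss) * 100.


eta = 81.920 / (81.920 + 2.3300) * 100 = 97.23%

97.23%


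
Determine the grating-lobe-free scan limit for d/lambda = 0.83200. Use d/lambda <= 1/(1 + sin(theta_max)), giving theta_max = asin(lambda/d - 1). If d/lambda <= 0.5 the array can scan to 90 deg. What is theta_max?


lambda/d - 1 = 1/0.83200 - 1 = 0.2019231
theta_max = asin(0.2019231) = 11.65 deg

11.65 deg


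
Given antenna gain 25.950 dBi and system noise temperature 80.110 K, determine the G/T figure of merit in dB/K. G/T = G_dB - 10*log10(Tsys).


G/T = 25.950 - 10*log10(80.110) = 25.950 - 19.03687 = 6.913 dB/K

6.913 dB/K


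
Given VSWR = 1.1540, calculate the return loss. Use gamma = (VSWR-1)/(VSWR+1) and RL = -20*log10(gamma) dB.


gamma = (1.1540 - 1) / (1.1540 + 1) = 0.07149489
RL = -20 * log10(0.07149489) = 22.91 dB

22.91 dB


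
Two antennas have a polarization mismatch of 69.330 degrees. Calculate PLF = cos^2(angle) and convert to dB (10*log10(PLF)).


PLF_linear = cos^2(69.330 deg) = 0.1245984
PLF_dB = 10 * log10(0.1245984) = -9.045 dB

-9.045 dB


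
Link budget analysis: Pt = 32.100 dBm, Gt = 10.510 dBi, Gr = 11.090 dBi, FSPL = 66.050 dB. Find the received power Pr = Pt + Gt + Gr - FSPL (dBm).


Pr = 32.100 + 10.510 + 11.090 - 66.050 = -12.35 dBm

-12.35 dBm


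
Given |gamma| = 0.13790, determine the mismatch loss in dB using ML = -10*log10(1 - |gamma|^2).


ML = -10 * log10(1 - 0.13790^2) = -10 * log10(0.98098359) = 0.08338 dB

0.08338 dB


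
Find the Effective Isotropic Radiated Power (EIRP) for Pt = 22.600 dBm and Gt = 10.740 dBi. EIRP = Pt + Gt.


EIRP = Pt + Gt = 22.600 + 10.740 = 33.34 dBm

33.34 dBm


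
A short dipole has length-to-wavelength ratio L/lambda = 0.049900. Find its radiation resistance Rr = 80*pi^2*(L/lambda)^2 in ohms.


Rr = 80 * pi^2 * (0.049900)^2 = 80 * 9.869604 * 2.490010e-03 = 1.966 ohm

1.966 ohm


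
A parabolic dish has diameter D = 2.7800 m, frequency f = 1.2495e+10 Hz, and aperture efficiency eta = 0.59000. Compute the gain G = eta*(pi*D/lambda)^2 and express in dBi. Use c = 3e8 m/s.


lambda = c / f = 3.0000e+08 / 1.2495e+10 = 0.02400960 m
G_linear = 0.59000 * (pi * 2.7800 / 0.02400960)^2 = 78067.72
G_dBi = 10 * log10(78067.72) = 48.92 dBi

48.92 dBi


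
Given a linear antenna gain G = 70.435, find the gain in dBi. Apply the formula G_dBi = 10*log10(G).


G_dBi = 10 * log10(70.435) = 18.48 dBi

18.48 dBi


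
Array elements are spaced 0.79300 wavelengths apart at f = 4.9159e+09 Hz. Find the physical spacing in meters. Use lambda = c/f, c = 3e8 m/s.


lambda = c / f = 3.0000e+08 / 4.9159e+09 = 0.06102647 m
d = 0.79300 * 0.06102647 = 0.04839 m

0.04839 m


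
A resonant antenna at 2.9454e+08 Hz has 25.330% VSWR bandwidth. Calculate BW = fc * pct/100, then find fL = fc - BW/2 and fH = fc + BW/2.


BW = 2.9454e+08 * 25.330/100 = 7.460698e+07 Hz
fL = 2.9454e+08 - 7.460698e+07/2 = 2.572e+08 Hz
fH = 2.9454e+08 + 7.460698e+07/2 = 3.318e+08 Hz

BW=7.461e+07 Hz, fL=2.572e+08 Hz, fH=3.318e+08 Hz


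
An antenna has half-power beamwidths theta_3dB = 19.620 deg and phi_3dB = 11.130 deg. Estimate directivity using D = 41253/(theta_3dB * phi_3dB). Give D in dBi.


D_linear = 41253 / (19.620 * 11.130) = 188.9128
D_dBi = 10 * log10(188.9128) = 22.76 dBi

22.76 dBi


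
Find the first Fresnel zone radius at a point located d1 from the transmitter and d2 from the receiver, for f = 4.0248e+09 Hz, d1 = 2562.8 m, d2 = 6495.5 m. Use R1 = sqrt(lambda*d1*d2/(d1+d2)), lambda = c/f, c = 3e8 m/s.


lambda = c / f = 3.0000e+08 / 4.0248e+09 = 0.07453787 m
R1 = sqrt(0.07453787 * 2562.8 * 6495.5 / (2562.8 + 6495.5)) = 11.70 m

11.70 m


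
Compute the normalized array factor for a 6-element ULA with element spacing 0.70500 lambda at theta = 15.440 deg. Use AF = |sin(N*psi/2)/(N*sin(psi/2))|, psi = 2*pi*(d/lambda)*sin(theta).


psi = 2*pi*0.70500*sin(15.440 deg) = 1.179301 rad
AF = |sin(6*1.179301/2) / (6*sin(1.179301/2))| = 0.1157

0.1157


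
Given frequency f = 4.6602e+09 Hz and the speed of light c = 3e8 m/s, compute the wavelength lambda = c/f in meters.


lambda = c / f = 3.0000e+08 / 4.6602e+09 = 0.06437 m

0.06437 m


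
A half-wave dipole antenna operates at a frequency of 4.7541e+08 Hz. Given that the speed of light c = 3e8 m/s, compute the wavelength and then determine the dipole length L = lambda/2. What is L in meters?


lambda = c / f = 3.0000e+08 / 4.7541e+08 = 0.6310343 m
L = lambda / 2 = 0.6310343 / 2 = 0.3155 m

0.3155 m


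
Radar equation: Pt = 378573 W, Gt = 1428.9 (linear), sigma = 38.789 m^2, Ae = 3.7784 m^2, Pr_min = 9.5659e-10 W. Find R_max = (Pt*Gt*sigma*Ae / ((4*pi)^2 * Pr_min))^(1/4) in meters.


R^4 = 378573*1428.9*38.789*3.7784 / ((4*pi)^2 * 9.5659e-10) = 5.248346e+17
R_max = 5.248346e+17^0.25 = 26916 m

26916 m


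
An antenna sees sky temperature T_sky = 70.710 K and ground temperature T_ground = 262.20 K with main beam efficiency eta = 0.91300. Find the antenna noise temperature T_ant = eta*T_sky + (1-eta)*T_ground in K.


T_ant = 0.91300 * 70.710 + (1 - 0.91300) * 262.20 = 87.37 K

87.37 K


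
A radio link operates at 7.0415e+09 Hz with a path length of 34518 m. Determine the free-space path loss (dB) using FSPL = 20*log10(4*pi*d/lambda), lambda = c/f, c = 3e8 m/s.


lambda = c / f = 3.0000e+08 / 7.0415e+09 = 0.04260456 m
FSPL = 20 * log10(4*pi*34518/0.04260456) = 140.2 dB

140.2 dB


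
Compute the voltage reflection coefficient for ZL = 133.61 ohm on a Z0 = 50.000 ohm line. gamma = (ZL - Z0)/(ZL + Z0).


gamma = (133.61 - 50.000) / (133.61 + 50.000) = 0.4554

0.4554


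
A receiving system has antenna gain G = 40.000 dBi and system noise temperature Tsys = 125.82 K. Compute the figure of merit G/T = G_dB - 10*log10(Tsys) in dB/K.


G/T = 40.000 - 10*log10(125.82) = 40.000 - 20.99750 = 19.00 dB/K

19.00 dB/K


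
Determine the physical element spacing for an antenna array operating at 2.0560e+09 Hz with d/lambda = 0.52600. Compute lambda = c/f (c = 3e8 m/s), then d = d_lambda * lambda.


lambda = c / f = 3.0000e+08 / 2.0560e+09 = 0.1459144 m
d = 0.52600 * 0.1459144 = 0.07675 m

0.07675 m


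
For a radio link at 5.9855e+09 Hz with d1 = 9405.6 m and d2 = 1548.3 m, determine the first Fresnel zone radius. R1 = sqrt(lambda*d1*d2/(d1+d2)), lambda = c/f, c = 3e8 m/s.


lambda = c / f = 3.0000e+08 / 5.9855e+09 = 0.05012113 m
R1 = sqrt(0.05012113 * 9405.6 * 1548.3 / (9405.6 + 1548.3)) = 8.163 m

8.163 m


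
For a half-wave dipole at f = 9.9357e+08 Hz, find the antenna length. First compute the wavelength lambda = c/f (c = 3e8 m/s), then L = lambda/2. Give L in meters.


lambda = c / f = 3.0000e+08 / 9.9357e+08 = 0.3019415 m
L = lambda / 2 = 0.3019415 / 2 = 0.1510 m

0.1510 m


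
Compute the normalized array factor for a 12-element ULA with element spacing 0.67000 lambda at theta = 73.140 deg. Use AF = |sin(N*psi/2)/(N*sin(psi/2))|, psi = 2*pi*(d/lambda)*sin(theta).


psi = 2*pi*0.67000*sin(73.140 deg) = 4.028784 rad
AF = |sin(12*4.028784/2) / (12*sin(4.028784/2))| = 0.07558

0.07558


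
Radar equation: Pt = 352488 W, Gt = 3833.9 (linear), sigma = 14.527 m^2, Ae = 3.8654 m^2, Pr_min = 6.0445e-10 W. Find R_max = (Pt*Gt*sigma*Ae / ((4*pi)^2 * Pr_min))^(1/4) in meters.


R^4 = 352488*3833.9*14.527*3.8654 / ((4*pi)^2 * 6.0445e-10) = 7.950151e+17
R_max = 7.950151e+17^0.25 = 29860 m

29860 m


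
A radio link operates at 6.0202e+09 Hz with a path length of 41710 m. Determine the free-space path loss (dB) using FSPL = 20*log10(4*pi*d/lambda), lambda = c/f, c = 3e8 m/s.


lambda = c / f = 3.0000e+08 / 6.0202e+09 = 0.04983223 m
FSPL = 20 * log10(4*pi*41710/0.04983223) = 140.4 dB

140.4 dB


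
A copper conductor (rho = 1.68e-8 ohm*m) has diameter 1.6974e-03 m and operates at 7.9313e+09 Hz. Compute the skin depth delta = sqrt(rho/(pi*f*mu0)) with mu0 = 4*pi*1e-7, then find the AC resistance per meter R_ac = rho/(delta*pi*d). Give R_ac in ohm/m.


delta = sqrt(1.68e-8 / (pi * 7.9313e+09 * 4*pi*1e-7)) = 7.324915e-07 m
R_ac = 1.68e-8 / (7.324915e-07 * pi * 1.6974e-03) = 4.301 ohm/m

4.301 ohm/m


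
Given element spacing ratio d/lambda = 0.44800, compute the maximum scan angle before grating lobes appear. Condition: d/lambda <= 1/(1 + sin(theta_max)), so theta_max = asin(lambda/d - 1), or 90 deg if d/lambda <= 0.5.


lambda/d - 1 = 1/0.44800 - 1 = 1.232143 >= 1
d/lambda <= 0.5, so the array can scan to endfire without grating lobes: theta_max = 90 deg

90 deg


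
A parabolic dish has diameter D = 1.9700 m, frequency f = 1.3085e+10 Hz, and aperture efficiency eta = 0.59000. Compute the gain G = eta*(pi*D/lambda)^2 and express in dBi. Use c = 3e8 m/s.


lambda = c / f = 3.0000e+08 / 1.3085e+10 = 0.02292702 m
G_linear = 0.59000 * (pi * 1.9700 / 0.02292702)^2 = 42992.13
G_dBi = 10 * log10(42992.13) = 46.33 dBi

46.33 dBi


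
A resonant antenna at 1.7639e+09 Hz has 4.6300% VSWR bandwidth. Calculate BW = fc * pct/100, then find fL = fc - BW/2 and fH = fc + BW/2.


BW = 1.7639e+09 * 4.6300/100 = 8.166857e+07 Hz
fL = 1.7639e+09 - 8.166857e+07/2 = 1.723e+09 Hz
fH = 1.7639e+09 + 8.166857e+07/2 = 1.805e+09 Hz

BW=8.167e+07 Hz, fL=1.723e+09 Hz, fH=1.805e+09 Hz


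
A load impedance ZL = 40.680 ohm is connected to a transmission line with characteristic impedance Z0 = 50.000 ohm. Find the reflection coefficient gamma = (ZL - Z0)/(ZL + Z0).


gamma = (40.680 - 50.000) / (40.680 + 50.000) = -0.1028

-0.1028


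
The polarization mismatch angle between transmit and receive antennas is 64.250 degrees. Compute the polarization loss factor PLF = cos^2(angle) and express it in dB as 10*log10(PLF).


PLF_linear = cos^2(64.250 deg) = 0.1887427
PLF_dB = 10 * log10(0.1887427) = -7.241 dB

-7.241 dB


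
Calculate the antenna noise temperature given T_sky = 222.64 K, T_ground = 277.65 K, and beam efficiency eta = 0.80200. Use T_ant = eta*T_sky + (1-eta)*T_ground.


T_ant = 0.80200 * 222.64 + (1 - 0.80200) * 277.65 = 233.5 K

233.5 K


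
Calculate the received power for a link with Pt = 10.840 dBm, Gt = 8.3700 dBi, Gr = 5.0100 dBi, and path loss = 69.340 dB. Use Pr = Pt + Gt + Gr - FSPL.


Pr = 10.840 + 8.3700 + 5.0100 - 69.340 = -45.12 dBm

-45.12 dBm


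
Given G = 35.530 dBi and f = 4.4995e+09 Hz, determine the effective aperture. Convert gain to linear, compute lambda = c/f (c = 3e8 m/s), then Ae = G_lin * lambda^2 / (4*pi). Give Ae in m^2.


lambda = c / f = 3.0000e+08 / 4.4995e+09 = 0.06667407 m
G_linear = 10^(35.530/10) = 3572.728
Ae = G_linear * lambda^2 / (4*pi) = 3572.728 * 0.06667407^2 / (4*pi) = 1.264 m^2

1.264 m^2


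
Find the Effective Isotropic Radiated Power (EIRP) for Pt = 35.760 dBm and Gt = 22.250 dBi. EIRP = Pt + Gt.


EIRP = Pt + Gt = 35.760 + 22.250 = 58.01 dBm

58.01 dBm


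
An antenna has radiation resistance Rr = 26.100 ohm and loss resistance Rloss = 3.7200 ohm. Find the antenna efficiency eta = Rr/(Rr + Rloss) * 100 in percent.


eta = 26.100 / (26.100 + 3.7200) * 100 = 87.53%

87.53%


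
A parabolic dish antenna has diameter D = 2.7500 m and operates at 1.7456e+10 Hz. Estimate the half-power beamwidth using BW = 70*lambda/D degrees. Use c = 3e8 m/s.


lambda = c / f = 3.0000e+08 / 1.7456e+10 = 0.01718607 m
BW = 70 * 0.01718607 / 2.7500 = 0.4375 deg

0.4375 deg


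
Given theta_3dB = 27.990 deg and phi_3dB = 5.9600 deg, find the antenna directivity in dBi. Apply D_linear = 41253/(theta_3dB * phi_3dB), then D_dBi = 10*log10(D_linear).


D_linear = 41253 / (27.990 * 5.9600) = 247.2899
D_dBi = 10 * log10(247.2899) = 23.93 dBi

23.93 dBi


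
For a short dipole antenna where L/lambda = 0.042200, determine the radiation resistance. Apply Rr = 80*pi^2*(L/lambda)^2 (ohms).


Rr = 80 * pi^2 * (0.042200)^2 = 80 * 9.869604 * 1.780840e-03 = 1.406 ohm

1.406 ohm


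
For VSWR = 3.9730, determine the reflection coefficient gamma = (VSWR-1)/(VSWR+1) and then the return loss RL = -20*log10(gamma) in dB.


gamma = (3.9730 - 1) / (3.9730 + 1) = 0.5978283
RL = -20 * log10(0.5978283) = 4.468 dB

4.468 dB


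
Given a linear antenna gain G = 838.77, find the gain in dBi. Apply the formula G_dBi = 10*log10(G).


G_dBi = 10 * log10(838.77) = 29.24 dBi

29.24 dBi


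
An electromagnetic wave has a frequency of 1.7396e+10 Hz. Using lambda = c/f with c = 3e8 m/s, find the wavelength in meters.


lambda = c / f = 3.0000e+08 / 1.7396e+10 = 0.01725 m

0.01725 m


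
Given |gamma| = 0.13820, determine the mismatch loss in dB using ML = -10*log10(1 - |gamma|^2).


ML = -10 * log10(1 - 0.13820^2) = -10 * log10(0.98090076) = 0.08375 dB

0.08375 dB


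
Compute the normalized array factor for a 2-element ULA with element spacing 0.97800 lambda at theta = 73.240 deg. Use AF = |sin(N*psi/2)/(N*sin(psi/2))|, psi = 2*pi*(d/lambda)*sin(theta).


psi = 2*pi*0.97800*sin(73.240 deg) = 5.883924 rad
AF = |sin(2*5.883924/2) / (2*sin(5.883924/2))| = 0.9801

0.9801


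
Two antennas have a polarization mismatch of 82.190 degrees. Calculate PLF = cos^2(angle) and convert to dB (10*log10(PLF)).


PLF_linear = cos^2(82.190 deg) = 0.01846568
PLF_dB = 10 * log10(0.01846568) = -17.34 dB

-17.34 dB


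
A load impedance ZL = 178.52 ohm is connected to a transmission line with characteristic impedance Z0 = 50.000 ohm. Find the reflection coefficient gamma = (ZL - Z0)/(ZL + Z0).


gamma = (178.52 - 50.000) / (178.52 + 50.000) = 0.5624

0.5624


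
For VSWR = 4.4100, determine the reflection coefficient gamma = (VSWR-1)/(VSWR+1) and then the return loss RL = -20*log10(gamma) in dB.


gamma = (4.4100 - 1) / (4.4100 + 1) = 0.6303142
RL = -20 * log10(0.6303142) = 4.009 dB

4.009 dB


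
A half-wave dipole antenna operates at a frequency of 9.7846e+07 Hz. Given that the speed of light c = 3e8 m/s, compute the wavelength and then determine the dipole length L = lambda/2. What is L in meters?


lambda = c / f = 3.0000e+08 / 9.7846e+07 = 3.066043 m
L = lambda / 2 = 3.066043 / 2 = 1.533 m

1.533 m


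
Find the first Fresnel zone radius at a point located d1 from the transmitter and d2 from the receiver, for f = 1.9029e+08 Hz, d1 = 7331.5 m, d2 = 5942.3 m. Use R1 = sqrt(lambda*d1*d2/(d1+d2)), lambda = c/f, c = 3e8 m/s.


lambda = c / f = 3.0000e+08 / 1.9029e+08 = 1.576541 m
R1 = sqrt(1.576541 * 7331.5 * 5942.3 / (7331.5 + 5942.3)) = 71.93 m

71.93 m


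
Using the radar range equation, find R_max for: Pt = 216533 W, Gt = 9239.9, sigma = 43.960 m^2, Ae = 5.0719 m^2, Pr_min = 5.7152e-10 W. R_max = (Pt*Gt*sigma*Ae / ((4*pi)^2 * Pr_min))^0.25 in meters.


R^4 = 216533*9239.9*43.960*5.0719 / ((4*pi)^2 * 5.7152e-10) = 4.942749e+18
R_max = 4.942749e+18^0.25 = 47151 m

47151 m


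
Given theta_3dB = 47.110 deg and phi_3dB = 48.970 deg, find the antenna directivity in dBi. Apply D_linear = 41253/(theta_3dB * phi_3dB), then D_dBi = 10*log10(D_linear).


D_linear = 41253 / (47.110 * 48.970) = 17.88185
D_dBi = 10 * log10(17.88185) = 12.52 dBi

12.52 dBi


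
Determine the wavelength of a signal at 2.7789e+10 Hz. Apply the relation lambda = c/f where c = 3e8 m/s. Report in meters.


lambda = c / f = 3.0000e+08 / 2.7789e+10 = 0.01080 m

0.01080 m


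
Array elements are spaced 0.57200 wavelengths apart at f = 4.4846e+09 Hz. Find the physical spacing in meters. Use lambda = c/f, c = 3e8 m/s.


lambda = c / f = 3.0000e+08 / 4.4846e+09 = 0.06689560 m
d = 0.57200 * 0.06689560 = 0.03826 m

0.03826 m


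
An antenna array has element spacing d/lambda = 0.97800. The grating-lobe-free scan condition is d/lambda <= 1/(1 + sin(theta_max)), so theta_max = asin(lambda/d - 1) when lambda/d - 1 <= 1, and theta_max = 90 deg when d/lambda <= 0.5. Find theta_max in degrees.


lambda/d - 1 = 1/0.97800 - 1 = 0.02249489
theta_max = asin(0.02249489) = 1.289 deg

1.289 deg


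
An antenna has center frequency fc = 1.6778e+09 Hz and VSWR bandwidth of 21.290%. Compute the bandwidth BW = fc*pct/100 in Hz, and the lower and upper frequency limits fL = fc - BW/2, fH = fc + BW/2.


BW = 1.6778e+09 * 21.290/100 = 3.572036e+08 Hz
fL = 1.6778e+09 - 3.572036e+08/2 = 1.499e+09 Hz
fH = 1.6778e+09 + 3.572036e+08/2 = 1.856e+09 Hz

BW=3.572e+08 Hz, fL=1.499e+09 Hz, fH=1.856e+09 Hz


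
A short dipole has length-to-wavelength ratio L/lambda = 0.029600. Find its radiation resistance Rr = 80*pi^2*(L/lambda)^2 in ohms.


Rr = 80 * pi^2 * (0.029600)^2 = 80 * 9.869604 * 8.761600e-04 = 0.6918 ohm

0.6918 ohm


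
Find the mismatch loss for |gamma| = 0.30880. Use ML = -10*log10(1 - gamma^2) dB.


ML = -10 * log10(1 - 0.30880^2) = -10 * log10(0.90464256) = 0.4352 dB

0.4352 dB


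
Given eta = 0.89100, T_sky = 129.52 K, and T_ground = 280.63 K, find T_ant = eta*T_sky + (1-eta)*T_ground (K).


T_ant = 0.89100 * 129.52 + (1 - 0.89100) * 280.63 = 146.0 K

146.0 K


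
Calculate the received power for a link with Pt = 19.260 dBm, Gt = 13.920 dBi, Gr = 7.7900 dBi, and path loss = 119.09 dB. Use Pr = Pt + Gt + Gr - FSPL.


Pr = 19.260 + 13.920 + 7.7900 - 119.09 = -78.12 dBm

-78.12 dBm


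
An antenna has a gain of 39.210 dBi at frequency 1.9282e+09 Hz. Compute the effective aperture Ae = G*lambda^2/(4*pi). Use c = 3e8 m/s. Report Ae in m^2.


lambda = c / f = 3.0000e+08 / 1.9282e+09 = 0.1555855 m
G_linear = 10^(39.210/10) = 8336.812
Ae = G_linear * lambda^2 / (4*pi) = 8336.812 * 0.1555855^2 / (4*pi) = 16.06 m^2

16.06 m^2


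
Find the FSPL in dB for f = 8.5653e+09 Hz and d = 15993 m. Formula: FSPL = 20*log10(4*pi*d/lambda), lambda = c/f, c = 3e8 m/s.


lambda = c / f = 3.0000e+08 / 8.5653e+09 = 0.03502504 m
FSPL = 20 * log10(4*pi*15993/0.03502504) = 135.2 dB

135.2 dB


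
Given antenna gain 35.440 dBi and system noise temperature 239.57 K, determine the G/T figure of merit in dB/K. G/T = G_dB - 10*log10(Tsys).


G/T = 35.440 - 10*log10(239.57) = 35.440 - 23.79432 = 11.65 dB/K

11.65 dB/K


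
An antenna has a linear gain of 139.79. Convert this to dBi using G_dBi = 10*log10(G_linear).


G_dBi = 10 * log10(139.79) = 21.45 dBi

21.45 dBi


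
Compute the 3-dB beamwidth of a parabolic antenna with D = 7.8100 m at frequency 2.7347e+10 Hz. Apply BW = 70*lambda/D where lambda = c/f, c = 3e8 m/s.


lambda = c / f = 3.0000e+08 / 2.7347e+10 = 0.01097012 m
BW = 70 * 0.01097012 / 7.8100 = 0.09832 deg

0.09832 deg


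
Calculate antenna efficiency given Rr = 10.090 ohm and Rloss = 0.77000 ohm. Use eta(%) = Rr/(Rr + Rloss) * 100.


eta = 10.090 / (10.090 + 0.77000) * 100 = 92.91%

92.91%


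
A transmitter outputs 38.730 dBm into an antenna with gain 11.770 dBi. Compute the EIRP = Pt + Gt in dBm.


EIRP = Pt + Gt = 38.730 + 11.770 = 50.50 dBm

50.50 dBm


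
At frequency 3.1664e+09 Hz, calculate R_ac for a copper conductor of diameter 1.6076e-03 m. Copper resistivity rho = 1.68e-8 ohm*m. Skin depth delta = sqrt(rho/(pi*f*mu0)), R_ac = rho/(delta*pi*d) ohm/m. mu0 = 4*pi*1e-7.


delta = sqrt(1.68e-8 / (pi * 3.1664e+09 * 4*pi*1e-7)) = 1.159289e-06 m
R_ac = 1.68e-8 / (1.159289e-06 * pi * 1.6076e-03) = 2.869 ohm/m

2.869 ohm/m


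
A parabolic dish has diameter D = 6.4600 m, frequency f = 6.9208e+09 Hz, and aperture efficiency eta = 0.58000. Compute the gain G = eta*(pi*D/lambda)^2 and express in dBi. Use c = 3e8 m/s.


lambda = c / f = 3.0000e+08 / 6.9208e+09 = 0.04334759 m
G_linear = 0.58000 * (pi * 6.4600 / 0.04334759)^2 = 127134.3
G_dBi = 10 * log10(127134.3) = 51.04 dBi

51.04 dBi


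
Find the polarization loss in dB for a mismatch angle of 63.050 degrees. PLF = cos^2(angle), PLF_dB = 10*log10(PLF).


PLF_linear = cos^2(63.050 deg) = 0.2054018
PLF_dB = 10 * log10(0.2054018) = -6.874 dB

-6.874 dB


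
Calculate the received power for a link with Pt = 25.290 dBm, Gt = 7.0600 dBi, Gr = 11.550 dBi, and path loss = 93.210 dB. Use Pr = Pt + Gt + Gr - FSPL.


Pr = 25.290 + 7.0600 + 11.550 - 93.210 = -49.31 dBm

-49.31 dBm


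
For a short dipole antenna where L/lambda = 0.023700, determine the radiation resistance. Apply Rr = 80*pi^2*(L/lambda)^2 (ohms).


Rr = 80 * pi^2 * (0.023700)^2 = 80 * 9.869604 * 5.616900e-04 = 0.4435 ohm

0.4435 ohm


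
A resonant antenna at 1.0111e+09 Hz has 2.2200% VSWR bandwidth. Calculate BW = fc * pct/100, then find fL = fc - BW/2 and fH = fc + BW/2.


BW = 1.0111e+09 * 2.2200/100 = 2.244642e+07 Hz
fL = 1.0111e+09 - 2.244642e+07/2 = 9.999e+08 Hz
fH = 1.0111e+09 + 2.244642e+07/2 = 1.022e+09 Hz

BW=2.245e+07 Hz, fL=9.999e+08 Hz, fH=1.022e+09 Hz


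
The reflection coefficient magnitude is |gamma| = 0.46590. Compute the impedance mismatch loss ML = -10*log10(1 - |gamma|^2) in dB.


ML = -10 * log10(1 - 0.46590^2) = -10 * log10(0.78293719) = 1.063 dB

1.063 dB


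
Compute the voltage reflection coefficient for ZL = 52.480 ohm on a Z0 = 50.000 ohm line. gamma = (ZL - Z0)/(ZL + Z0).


gamma = (52.480 - 50.000) / (52.480 + 50.000) = 0.02420

0.02420


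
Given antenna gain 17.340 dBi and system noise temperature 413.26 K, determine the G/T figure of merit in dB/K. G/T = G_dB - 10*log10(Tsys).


G/T = 17.340 - 10*log10(413.26) = 17.340 - 26.16223 = -8.822 dB/K

-8.822 dB/K


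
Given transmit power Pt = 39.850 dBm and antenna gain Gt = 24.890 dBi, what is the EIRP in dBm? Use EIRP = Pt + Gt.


EIRP = Pt + Gt = 39.850 + 24.890 = 64.74 dBm

64.74 dBm


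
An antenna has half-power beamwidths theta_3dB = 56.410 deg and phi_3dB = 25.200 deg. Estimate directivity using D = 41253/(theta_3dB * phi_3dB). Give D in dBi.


D_linear = 41253 / (56.410 * 25.200) = 29.02010
D_dBi = 10 * log10(29.02010) = 14.63 dBi

14.63 dBi


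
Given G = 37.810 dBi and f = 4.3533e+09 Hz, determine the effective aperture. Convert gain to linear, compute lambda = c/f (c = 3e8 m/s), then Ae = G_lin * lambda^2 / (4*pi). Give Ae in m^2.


lambda = c / f = 3.0000e+08 / 4.3533e+09 = 0.06891324 m
G_linear = 10^(37.810/10) = 6039.486
Ae = G_linear * lambda^2 / (4*pi) = 6039.486 * 0.06891324^2 / (4*pi) = 2.282 m^2

2.282 m^2


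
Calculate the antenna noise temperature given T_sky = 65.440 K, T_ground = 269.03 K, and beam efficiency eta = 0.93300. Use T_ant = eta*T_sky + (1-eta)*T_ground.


T_ant = 0.93300 * 65.440 + (1 - 0.93300) * 269.03 = 79.08 K

79.08 K


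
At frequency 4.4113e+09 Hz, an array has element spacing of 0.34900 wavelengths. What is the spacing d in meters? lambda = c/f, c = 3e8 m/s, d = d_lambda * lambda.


lambda = c / f = 3.0000e+08 / 4.4113e+09 = 0.06800716 m
d = 0.34900 * 0.06800716 = 0.02373 m

0.02373 m


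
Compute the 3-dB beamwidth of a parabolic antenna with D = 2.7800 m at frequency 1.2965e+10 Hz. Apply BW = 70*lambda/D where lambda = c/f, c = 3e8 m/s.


lambda = c / f = 3.0000e+08 / 1.2965e+10 = 0.02313922 m
BW = 70 * 0.02313922 / 2.7800 = 0.5826 deg

0.5826 deg


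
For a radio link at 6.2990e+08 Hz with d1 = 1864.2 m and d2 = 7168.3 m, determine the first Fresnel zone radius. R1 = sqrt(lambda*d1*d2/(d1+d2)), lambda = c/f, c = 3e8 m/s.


lambda = c / f = 3.0000e+08 / 6.2990e+08 = 0.4762661 m
R1 = sqrt(0.4762661 * 1864.2 * 7168.3 / (1864.2 + 7168.3)) = 26.54 m

26.54 m


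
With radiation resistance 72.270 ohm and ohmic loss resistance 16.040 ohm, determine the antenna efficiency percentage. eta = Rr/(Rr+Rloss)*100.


eta = 72.270 / (72.270 + 16.040) * 100 = 81.84%

81.84%


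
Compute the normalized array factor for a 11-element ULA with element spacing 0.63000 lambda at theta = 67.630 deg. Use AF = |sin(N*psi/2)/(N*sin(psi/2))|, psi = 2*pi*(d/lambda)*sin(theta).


psi = 2*pi*0.63000*sin(67.630 deg) = 3.660519 rad
AF = |sin(11*3.660519/2) / (11*sin(3.660519/2))| = 0.09020

0.09020


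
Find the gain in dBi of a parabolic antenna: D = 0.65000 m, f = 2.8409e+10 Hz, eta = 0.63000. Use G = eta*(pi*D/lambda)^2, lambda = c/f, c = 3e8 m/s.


lambda = c / f = 3.0000e+08 / 2.8409e+10 = 0.01056003 m
G_linear = 0.63000 * (pi * 0.65000 / 0.01056003)^2 = 23557.91
G_dBi = 10 * log10(23557.91) = 43.72 dBi

43.72 dBi


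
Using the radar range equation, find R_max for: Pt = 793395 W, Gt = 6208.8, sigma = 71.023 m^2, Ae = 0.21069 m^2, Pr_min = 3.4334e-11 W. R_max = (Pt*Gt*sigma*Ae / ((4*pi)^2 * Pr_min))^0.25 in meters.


R^4 = 793395*6208.8*71.023*0.21069 / ((4*pi)^2 * 3.4334e-11) = 1.359552e+19
R_max = 1.359552e+19^0.25 = 60722 m

60722 m


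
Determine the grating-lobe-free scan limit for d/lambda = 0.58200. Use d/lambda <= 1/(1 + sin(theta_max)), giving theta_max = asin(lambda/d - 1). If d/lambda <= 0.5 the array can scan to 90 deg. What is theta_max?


lambda/d - 1 = 1/0.58200 - 1 = 0.7182131
theta_max = asin(0.7182131) = 45.91 deg

45.91 deg


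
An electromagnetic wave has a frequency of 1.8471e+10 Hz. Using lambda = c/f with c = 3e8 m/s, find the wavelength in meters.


lambda = c / f = 3.0000e+08 / 1.8471e+10 = 0.01624 m

0.01624 m
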